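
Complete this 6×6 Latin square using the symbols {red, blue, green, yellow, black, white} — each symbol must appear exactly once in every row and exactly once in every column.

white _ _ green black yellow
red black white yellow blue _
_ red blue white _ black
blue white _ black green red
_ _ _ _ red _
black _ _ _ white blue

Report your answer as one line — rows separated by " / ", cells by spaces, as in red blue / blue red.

At row 1, column 2: row 1 has {green,yellow,black,white}; column 2 has {red,black,white}; that leaves blue.
At row 1, column 3: row 1 has {blue,green,yellow,black,white}; column 3 has {blue,white}; that leaves red.
At row 2, column 6: row 2 has {red,blue,yellow,black,white}; column 6 has {red,blue,yellow,black}; that leaves green.
At row 3, column 5: row 3 has {red,blue,black,white}; column 5 has {red,blue,green,black,white}; that leaves yellow.
At row 4, column 3: row 4 has {red,blue,green,black,white}; column 3 has {red,blue,white}; that leaves yellow.
At row 5, column 4: row 5 has {red}; column 4 has {green,yellow,black,white}; that leaves blue.
At row 5, column 6: row 5 has {red,blue}; column 6 has {red,blue,green,yellow,black}; that leaves white.
At row 6, column 3: row 6 has {blue,black,white}; column 3 has {red,blue,yellow,white}; that leaves green.
At row 6, column 4: row 6 has {blue,green,black,white}; column 4 has {blue,green,yellow,black,white}; that leaves red.
At row 3, column 1: row 3 has {red,blue,yellow,black,white}; column 1 has {red,blue,black,white}; that leaves green.
At row 5, column 1: row 5 has {red,blue,white}; column 1 has {red,blue,green,black,white}; that leaves yellow.
At row 5, column 2: row 5 has {red,blue,yellow,white}; column 2 has {red,blue,black,white}; that leaves green.
At row 5, column 3: row 5 has {red,blue,green,yellow,white}; column 3 has {red,blue,green,yellow,white}; that leaves black.
At row 6, column 2: row 6 has {red,blue,green,black,white}; column 2 has {red,blue,green,black,white}; that leaves yellow.

white blue red green black yellow / red black white yellow blue green / green red blue white yellow black / blue white yellow black green red / yellow green black blue red white / black yellow green red white blue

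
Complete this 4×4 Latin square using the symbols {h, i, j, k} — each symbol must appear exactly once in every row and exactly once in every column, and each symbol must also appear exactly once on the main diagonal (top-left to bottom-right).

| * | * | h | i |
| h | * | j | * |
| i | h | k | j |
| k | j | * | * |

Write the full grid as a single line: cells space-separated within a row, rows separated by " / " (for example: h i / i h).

At row 1, column 1: row 1 has {h,i}; column 1 has {h,i,k}; the diagonal has {k}; that leaves j.
At row 1, column 2: row 1 has {h,i,j}; column 2 has {h,j}; that leaves k.
At row 2, column 2: row 2 has {h,j}; column 2 has {h,j,k}; the diagonal has {j,k}; that leaves i.
At row 2, column 4: row 2 has {h,i,j}; column 4 has {i,j}; that leaves k.
At row 4, column 3: row 4 has {j,k}; column 3 has {h,j,k}; that leaves i.
At row 4, column 4: row 4 has {i,j,k}; column 4 has {i,j,k}; the diagonal has {i,j,k}; that leaves h.

j k h i / h i j k / i h k j / k j i h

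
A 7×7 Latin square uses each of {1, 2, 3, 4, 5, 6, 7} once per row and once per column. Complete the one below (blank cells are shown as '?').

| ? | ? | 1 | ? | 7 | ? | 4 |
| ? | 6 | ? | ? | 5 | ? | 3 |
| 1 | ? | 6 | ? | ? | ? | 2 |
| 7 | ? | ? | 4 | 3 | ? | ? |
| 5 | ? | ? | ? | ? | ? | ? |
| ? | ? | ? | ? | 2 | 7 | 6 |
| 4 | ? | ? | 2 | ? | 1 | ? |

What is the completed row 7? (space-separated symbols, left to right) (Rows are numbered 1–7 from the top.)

4 7 3 2 6 1 5

(r2,c1) = 2
(r2,c6) = 4
(r3,c5) = 4
(r6,c1) = 3
(r7,c5) = 6
(r1,c1) = 6
(r2,c3) = 7
(r2,c4) = 1
(r5,c5) = 1
(r5,c7) = 7
(r6,c4) = 5
(r7,c7) = 5
(r1,c4) = 3
(r3,c4) = 7
(r4,c7) = 1
(r5,c4) = 6
(r6,c3) = 4
(r7,c3) = 3
(r5,c3) = 2
(r5,c6) = 3
(r6,c2) = 1
(r7,c2) = 7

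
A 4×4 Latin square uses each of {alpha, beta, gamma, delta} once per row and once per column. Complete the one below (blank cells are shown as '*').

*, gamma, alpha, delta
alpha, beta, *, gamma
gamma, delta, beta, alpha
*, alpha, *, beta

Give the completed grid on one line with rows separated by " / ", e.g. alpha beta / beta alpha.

Cell (r1,c1): row 1 has {alpha,gamma,delta}; column 1 has {alpha,gamma} → beta.
Cell (r2,c3): row 2 has {alpha,beta,gamma}; column 3 has {alpha,beta} → delta.
Cell (r4,c1): row 4 has {alpha,beta}; column 1 has {alpha,beta,gamma} → delta.
Cell (r4,c3): row 4 has {alpha,beta,delta}; column 3 has {alpha,beta,delta} → gamma.

beta gamma alpha delta / alpha beta delta gamma / gamma delta beta alpha / delta alpha gamma beta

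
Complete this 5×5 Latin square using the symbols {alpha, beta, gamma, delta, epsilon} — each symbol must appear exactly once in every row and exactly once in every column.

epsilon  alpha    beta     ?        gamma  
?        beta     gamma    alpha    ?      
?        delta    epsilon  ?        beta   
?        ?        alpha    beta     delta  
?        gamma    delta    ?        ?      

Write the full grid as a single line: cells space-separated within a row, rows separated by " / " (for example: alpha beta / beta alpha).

epsilon alpha beta delta gamma / delta beta gamma alpha epsilon / alpha delta epsilon gamma beta / gamma epsilon alpha beta delta / beta gamma delta epsilon alpha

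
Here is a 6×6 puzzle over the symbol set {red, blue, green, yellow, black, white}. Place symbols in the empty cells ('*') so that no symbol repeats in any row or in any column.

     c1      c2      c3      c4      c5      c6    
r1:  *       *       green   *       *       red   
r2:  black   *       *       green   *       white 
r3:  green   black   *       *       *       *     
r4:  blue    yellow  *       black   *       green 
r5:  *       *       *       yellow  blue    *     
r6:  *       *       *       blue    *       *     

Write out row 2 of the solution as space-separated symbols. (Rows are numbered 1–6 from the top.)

black red blue green yellow white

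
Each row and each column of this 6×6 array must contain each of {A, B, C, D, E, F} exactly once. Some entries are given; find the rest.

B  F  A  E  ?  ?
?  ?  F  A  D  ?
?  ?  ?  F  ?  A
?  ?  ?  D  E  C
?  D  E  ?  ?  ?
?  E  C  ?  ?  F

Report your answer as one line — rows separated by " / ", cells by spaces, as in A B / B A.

(r1,c5) = C
(r1,c6) = D
(r3,c5) = B
(r4,c3) = B
(r5,c6) = B
(r6,c4) = B
(r6,c5) = A
(r2,c6) = E
(r3,c2) = C
(r3,c3) = D
(r4,c2) = A
(r5,c4) = C
(r5,c5) = F
(r6,c1) = D
(r2,c1) = C
(r2,c2) = B
(r3,c1) = E
(r4,c1) = F
(r5,c1) = A

B F A E C D / C B F A D E / E C D F B A / F A B D E C / A D E C F B / D E C B A F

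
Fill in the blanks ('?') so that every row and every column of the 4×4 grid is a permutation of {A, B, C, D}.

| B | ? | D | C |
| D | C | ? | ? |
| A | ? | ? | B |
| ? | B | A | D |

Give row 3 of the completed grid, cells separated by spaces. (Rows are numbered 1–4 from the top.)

A D C B

(r1,c2) = A
(r2,c3) = B
(r2,c4) = A
(r3,c2) = D
(r3,c3) = C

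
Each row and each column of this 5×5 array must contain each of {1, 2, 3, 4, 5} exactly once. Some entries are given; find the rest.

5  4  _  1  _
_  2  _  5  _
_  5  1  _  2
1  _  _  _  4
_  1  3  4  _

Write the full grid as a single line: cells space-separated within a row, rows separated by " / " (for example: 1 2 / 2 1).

5 4 2 1 3 / 3 2 4 5 1 / 4 5 1 3 2 / 1 3 5 2 4 / 2 1 3 4 5

(r1,c3) = 2
(r1,c5) = 3
(r2,c3) = 4
(r2,c5) = 1
(r3,c4) = 3
(r4,c2) = 3
(r4,c3) = 5
(r4,c4) = 2
(r5,c1) = 2
(r5,c5) = 5
(r2,c1) = 3
(r3,c1) = 4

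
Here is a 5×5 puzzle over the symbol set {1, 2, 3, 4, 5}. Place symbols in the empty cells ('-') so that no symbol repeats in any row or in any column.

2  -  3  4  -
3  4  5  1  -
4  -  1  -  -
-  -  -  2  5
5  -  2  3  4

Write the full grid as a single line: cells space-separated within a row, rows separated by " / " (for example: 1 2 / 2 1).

row 1 has {2,3,4}; column 5 has {4,5} — only 1 is left for (r1,c5).
row 2 has {1,3,4,5}; column 5 has {1,4,5} — only 2 is left for (r2,c5).
row 3 has {1,4}; column 4 has {1,2,3,4} — only 5 is left for (r3,c4).
row 3 has {1,4,5}; column 5 has {1,2,4,5} — only 3 is left for (r3,c5).
row 4 has {2,5}; column 1 has {2,3,4,5} — only 1 is left for (r4,c1).
row 4 has {1,2,5}; column 2 has {4} — only 3 is left for (r4,c2).
row 4 has {1,2,3,5}; column 3 has {1,2,3,5} — only 4 is left for (r4,c3).
row 5 has {2,3,4,5}; column 2 has {3,4} — only 1 is left for (r5,c2).
row 1 has {1,2,3,4}; column 2 has {1,3,4} — only 5 is left for (r1,c2).
row 3 has {1,3,4,5}; column 2 has {1,3,4,5} — only 2 is left for (r3,c2).

2 5 3 4 1 / 3 4 5 1 2 / 4 2 1 5 3 / 1 3 4 2 5 / 5 1 2 3 4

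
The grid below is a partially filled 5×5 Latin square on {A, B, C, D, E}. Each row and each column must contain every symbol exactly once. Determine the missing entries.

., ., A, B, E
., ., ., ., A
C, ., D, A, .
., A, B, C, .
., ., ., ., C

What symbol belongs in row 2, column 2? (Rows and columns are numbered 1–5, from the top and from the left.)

At row 1, column 1: row 1 has {A,B,E}; column 1 has {C}; that leaves D.
At row 1, column 2: row 1 has {A,B,D,E}; column 2 has {A}; that leaves C.
At row 3, column 5: row 3 has {A,C,D}; column 5 has {A,C,E}; that leaves B.
At row 4, column 1: row 4 has {A,B,C}; column 1 has {C,D}; that leaves E.
At row 4, column 5: row 4 has {A,B,C,E}; column 5 has {A,B,C,E}; that leaves D.
At row 5, column 3: row 5 has {C}; column 3 has {A,B,D}; that leaves E.
At row 5, column 4: row 5 has {C,E}; column 4 has {A,B,C}; that leaves D.
At row 2, column 1: row 2 has {A}; column 1 has {C,D,E}; that leaves B.
At row 2, column 3: row 2 has {A,B}; column 3 has {A,B,D,E}; that leaves C.
At row 2, column 4: row 2 has {A,B,C}; column 4 has {A,B,C,D}; that leaves E.
At row 3, column 2: row 3 has {A,B,C,D}; column 2 has {A,C}; that leaves E.
At row 5, column 1: row 5 has {C,D,E}; column 1 has {B,C,D,E}; that leaves A.
At row 5, column 2: row 5 has {A,C,D,E}; column 2 has {A,C,E}; that leaves B.
At row 2, column 2: row 2 has {A,B,C,E}; column 2 has {A,B,C,E}; that leaves D.

D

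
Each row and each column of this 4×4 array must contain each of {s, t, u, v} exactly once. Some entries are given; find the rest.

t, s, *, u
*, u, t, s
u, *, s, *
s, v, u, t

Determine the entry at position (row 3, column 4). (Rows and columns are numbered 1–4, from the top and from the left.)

v

(r1,c3): row 1 has {s,t,u}; column 3 has {s,t,u}, so it must be v.
(r2,c1): row 2 has {s,t,u}; column 1 has {s,t,u}, so it must be v.
(r3,c2): row 3 has {s,u}; column 2 has {s,u,v}, so it must be t.
(r3,c4): row 3 has {s,t,u}; column 4 has {s,t,u}, so it must be v.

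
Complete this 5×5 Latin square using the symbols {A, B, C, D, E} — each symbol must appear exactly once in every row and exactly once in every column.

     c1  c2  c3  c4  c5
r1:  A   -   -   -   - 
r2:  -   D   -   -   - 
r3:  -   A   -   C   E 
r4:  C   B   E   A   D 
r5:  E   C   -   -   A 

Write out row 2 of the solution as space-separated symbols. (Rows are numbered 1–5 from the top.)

B D A E C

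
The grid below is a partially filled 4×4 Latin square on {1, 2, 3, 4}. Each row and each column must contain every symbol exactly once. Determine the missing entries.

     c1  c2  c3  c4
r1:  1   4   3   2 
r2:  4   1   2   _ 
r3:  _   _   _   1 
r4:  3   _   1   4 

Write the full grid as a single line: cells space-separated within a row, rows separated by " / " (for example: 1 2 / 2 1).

1 4 3 2 / 4 1 2 3 / 2 3 4 1 / 3 2 1 4

(r2,c4) = 3
(r3,c1) = 2
(r3,c2) = 3
(r3,c3) = 4
(r4,c2) = 2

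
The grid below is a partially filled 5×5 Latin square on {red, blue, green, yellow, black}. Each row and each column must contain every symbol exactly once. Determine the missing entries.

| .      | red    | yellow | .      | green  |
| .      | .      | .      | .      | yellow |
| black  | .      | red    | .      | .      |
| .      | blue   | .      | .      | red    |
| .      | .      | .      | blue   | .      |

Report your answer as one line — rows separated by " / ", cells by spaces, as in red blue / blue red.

blue red yellow black green / green black blue red yellow / black green red yellow blue / yellow blue black green red / red yellow green blue black

(r1,c1) = blue
(r1,c4) = black
(r3,c5) = blue
(r5,c5) = black
(r5,c3) = green
(r4,c3) = black
(r5,c2) = yellow
(r2,c3) = blue
(r3,c2) = green
(r3,c4) = yellow
(r4,c4) = green
(r5,c1) = red
(r2,c1) = green
(r2,c2) = black
(r2,c4) = red
(r4,c1) = yellow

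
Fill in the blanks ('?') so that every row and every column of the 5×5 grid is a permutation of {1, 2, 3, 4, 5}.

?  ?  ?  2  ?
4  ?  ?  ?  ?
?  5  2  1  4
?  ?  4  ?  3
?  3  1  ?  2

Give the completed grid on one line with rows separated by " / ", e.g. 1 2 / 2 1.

(r3,c1) = 3
(r4,c4) = 5
(r5,c1) = 5
(r5,c4) = 4
(r1,c1) = 1
(r1,c2) = 4
(r1,c5) = 5
(r2,c4) = 3
(r2,c5) = 1
(r4,c1) = 2
(r4,c2) = 1
(r1,c3) = 3
(r2,c2) = 2
(r2,c3) = 5

1 4 3 2 5 / 4 2 5 3 1 / 3 5 2 1 4 / 2 1 4 5 3 / 5 3 1 4 2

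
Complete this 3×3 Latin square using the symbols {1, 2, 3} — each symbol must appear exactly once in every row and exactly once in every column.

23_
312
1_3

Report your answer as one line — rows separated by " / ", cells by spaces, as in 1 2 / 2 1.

2 3 1 / 3 1 2 / 1 2 3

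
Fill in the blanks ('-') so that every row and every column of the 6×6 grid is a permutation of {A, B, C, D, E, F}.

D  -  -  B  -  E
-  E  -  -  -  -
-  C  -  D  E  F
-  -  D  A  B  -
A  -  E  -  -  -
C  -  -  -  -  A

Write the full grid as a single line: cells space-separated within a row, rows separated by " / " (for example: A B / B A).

D A C B F E / F E B C A D / B C A D E F / E F D A B C / A D E F C B / C B F E D A

(r3,c1) = B
(r3,c3) = A
(r4,c2) = F
(r4,c6) = C
(r1,c2) = A
(r2,c1) = F
(r2,c4) = C
(r4,c1) = E
(r5,c4) = F
(r6,c4) = E
(r2,c3) = B
(r2,c6) = D
(r5,c6) = B
(r6,c3) = F
(r6,c5) = D
(r1,c3) = C
(r1,c5) = F
(r2,c5) = A
(r5,c2) = D
(r5,c5) = C
(r6,c2) = B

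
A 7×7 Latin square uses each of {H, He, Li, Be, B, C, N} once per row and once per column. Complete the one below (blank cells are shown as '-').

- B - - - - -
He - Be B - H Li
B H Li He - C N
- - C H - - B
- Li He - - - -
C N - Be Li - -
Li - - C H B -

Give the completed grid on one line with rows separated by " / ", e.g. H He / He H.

Be B H Li C N He / He C Be B N H Li / B H Li He Be C N / N Be C H He Li B / H Li He N B Be C / C N B Be Li He H / Li He N C H B Be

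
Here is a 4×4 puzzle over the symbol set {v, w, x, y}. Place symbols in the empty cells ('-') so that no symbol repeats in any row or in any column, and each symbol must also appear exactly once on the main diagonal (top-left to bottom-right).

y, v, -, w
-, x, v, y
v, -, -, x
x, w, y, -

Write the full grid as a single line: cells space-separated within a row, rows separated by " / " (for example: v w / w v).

y v x w / w x v y / v y w x / x w y v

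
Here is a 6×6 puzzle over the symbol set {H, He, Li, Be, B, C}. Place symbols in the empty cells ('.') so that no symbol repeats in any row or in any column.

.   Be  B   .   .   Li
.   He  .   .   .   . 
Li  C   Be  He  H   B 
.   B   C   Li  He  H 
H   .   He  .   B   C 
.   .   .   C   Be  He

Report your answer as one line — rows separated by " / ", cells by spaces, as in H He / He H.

He Be B H C Li / C He H B Li Be / Li C Be He H B / Be B C Li He H / H Li He Be B C / B H Li C Be He

(r1,c4): row 1 has {Li,Be,B}; column 4 has {He,Li,C}, so it must be H.
(r1,c5): row 1 has {H,Li,Be,B}; column 5 has {H,He,Be,B}, so it must be C.
(r2,c5): row 2 has {He}; column 5 has {H,He,Be,B,C}, so it must be Li.
(r2,c6): row 2 has {He,Li}; column 6 has {H,He,Li,B,C}, so it must be Be.
(r4,c1): row 4 has {H,He,Li,B,C}; column 1 has {H,Li}, so it must be Be.
(r5,c2): row 5 has {H,He,B,C}; column 2 has {He,Be,B,C}, so it must be Li.
(r5,c4): row 5 has {H,He,Li,B,C}; column 4 has {H,He,Li,C}, so it must be Be.
(r6,c1): row 6 has {He,Be,C}; column 1 has {H,Li,Be}, so it must be B.
(r6,c2): row 6 has {He,Be,B,C}; column 2 has {He,Li,Be,B,C}, so it must be H.
(r6,c3): row 6 has {H,He,Be,B,C}; column 3 has {He,Be,B,C}, so it must be Li.
(r1,c1): row 1 has {H,Li,Be,B,C}; column 1 has {H,Li,Be,B}, so it must be He.
(r2,c1): row 2 has {He,Li,Be}; column 1 has {H,He,Li,Be,B}, so it must be C.
(r2,c3): row 2 has {He,Li,Be,C}; column 3 has {He,Li,Be,B,C}, so it must be H.
(r2,c4): row 2 has {H,He,Li,Be,C}; column 4 has {H,He,Li,Be,C}, so it must be B.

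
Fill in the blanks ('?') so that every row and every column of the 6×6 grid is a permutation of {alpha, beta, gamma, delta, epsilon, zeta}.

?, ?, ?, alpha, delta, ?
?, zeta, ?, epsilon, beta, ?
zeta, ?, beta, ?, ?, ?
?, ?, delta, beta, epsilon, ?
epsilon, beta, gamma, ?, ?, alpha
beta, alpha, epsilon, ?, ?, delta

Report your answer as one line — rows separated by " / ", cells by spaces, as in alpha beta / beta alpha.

gamma epsilon zeta alpha delta beta / delta zeta alpha epsilon beta gamma / zeta delta beta gamma alpha epsilon / alpha gamma delta beta epsilon zeta / epsilon beta gamma delta zeta alpha / beta alpha epsilon zeta gamma delta

(r1,c1) = gamma
(r1,c2) = epsilon
(r1,c3) = zeta
(r1,c6) = beta
(r2,c3) = alpha
(r2,c6) = gamma
(r3,c6) = epsilon
(r4,c1) = alpha
(r4,c2) = gamma
(r4,c6) = zeta
(r5,c5) = zeta
(r6,c5) = gamma
(r2,c1) = delta
(r3,c2) = delta
(r3,c4) = gamma
(r3,c5) = alpha
(r5,c4) = delta
(r6,c4) = zeta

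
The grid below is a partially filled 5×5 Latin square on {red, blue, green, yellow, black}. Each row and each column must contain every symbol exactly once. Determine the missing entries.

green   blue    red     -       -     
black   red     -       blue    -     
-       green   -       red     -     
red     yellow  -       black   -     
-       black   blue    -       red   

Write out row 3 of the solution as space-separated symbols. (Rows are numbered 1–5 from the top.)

blue green black red yellow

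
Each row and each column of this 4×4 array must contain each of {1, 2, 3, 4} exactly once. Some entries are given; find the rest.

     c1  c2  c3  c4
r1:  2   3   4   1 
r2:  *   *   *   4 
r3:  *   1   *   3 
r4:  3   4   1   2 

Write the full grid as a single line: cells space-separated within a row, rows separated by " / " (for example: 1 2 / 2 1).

2 3 4 1 / 1 2 3 4 / 4 1 2 3 / 3 4 1 2

(r2,c1) = 1
(r2,c2) = 2
(r2,c3) = 3
(r3,c1) = 4
(r3,c3) = 2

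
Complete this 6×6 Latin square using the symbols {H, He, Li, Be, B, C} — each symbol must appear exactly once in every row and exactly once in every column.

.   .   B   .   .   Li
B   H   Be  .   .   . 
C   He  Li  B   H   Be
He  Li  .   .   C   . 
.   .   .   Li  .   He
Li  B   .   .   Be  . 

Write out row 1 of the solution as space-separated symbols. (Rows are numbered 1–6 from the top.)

(r1,c5) = He
(r2,c5) = Li
(r2,c6) = C
(r4,c3) = H
(r4,c4) = Be
(r4,c6) = B
(r5,c3) = C
(r5,c5) = B
(r6,c3) = He
(r6,c6) = H
(r2,c4) = He
(r5,c2) = Be
(r6,c4) = C
(r1,c2) = C
(r1,c4) = H
(r5,c1) = H
(r1,c1) = Be

Be C B H He Li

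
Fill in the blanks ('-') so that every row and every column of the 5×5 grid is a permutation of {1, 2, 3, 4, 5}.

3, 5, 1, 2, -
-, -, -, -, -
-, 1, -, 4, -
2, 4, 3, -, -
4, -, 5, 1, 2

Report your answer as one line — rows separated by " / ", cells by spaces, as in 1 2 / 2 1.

At row 1, column 5: row 1 has {1,2,3,5}; column 5 has {2}; that leaves 4.
At row 3, column 1: row 3 has {1,4}; column 1 has {2,3,4}; that leaves 5.
At row 3, column 3: row 3 has {1,4,5}; column 3 has {1,3,5}; that leaves 2.
At row 3, column 5: row 3 has {1,2,4,5}; column 5 has {2,4}; that leaves 3.
At row 4, column 4: row 4 has {2,3,4}; column 4 has {1,2,4}; that leaves 5.
At row 4, column 5: row 4 has {2,3,4,5}; column 5 has {2,3,4}; that leaves 1.
At row 5, column 2: row 5 has {1,2,4,5}; column 2 has {1,4,5}; that leaves 3.
At row 2, column 1: row 2 is empty so far; column 1 has {2,3,4,5}; that leaves 1.
At row 2, column 2: row 2 has {1}; column 2 has {1,3,4,5}; that leaves 2.
At row 2, column 3: row 2 has {1,2}; column 3 has {1,2,3,5}; that leaves 4.
At row 2, column 4: row 2 has {1,2,4}; column 4 has {1,2,4,5}; that leaves 3.
At row 2, column 5: row 2 has {1,2,3,4}; column 5 has {1,2,3,4}; that leaves 5.

3 5 1 2 4 / 1 2 4 3 5 / 5 1 2 4 3 / 2 4 3 5 1 / 4 3 5 1 2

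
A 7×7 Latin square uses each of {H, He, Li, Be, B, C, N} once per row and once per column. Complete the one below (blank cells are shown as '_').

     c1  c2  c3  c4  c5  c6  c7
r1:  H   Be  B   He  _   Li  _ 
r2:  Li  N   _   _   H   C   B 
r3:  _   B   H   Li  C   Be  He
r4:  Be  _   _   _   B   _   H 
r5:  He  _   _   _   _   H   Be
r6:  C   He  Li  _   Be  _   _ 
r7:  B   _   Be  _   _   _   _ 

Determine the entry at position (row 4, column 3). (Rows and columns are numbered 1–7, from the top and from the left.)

C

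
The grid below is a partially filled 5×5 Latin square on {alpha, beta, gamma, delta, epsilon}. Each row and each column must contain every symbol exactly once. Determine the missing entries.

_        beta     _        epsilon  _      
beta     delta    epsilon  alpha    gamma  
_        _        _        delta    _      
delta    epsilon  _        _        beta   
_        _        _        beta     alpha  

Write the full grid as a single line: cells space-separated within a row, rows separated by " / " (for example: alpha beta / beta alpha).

row 1 has {beta,epsilon}; column 5 has {alpha,beta,gamma} — only delta is left for (r1,c5).
row 3 has {delta}; column 5 has {alpha,beta,gamma,delta} — only epsilon is left for (r3,c5).
row 4 has {beta,delta,epsilon}; column 4 has {alpha,beta,delta,epsilon} — only gamma is left for (r4,c4).
row 5 has {alpha,beta}; column 2 has {beta,delta,epsilon} — only gamma is left for (r5,c2).
row 5 has {alpha,beta,gamma}; column 3 has {epsilon} — only delta is left for (r5,c3).
row 3 has {delta,epsilon}; column 2 has {beta,gamma,delta,epsilon} — only alpha is left for (r3,c2).
row 4 has {beta,gamma,delta,epsilon}; column 3 has {delta,epsilon} — only alpha is left for (r4,c3).
row 5 has {alpha,beta,gamma,delta}; column 1 has {beta,delta} — only epsilon is left for (r5,c1).
row 1 has {beta,delta,epsilon}; column 3 has {alpha,delta,epsilon} — only gamma is left for (r1,c3).
row 3 has {alpha,delta,epsilon}; column 1 has {beta,delta,epsilon} — only gamma is left for (r3,c1).
row 3 has {alpha,gamma,delta,epsilon}; column 3 has {alpha,gamma,delta,epsilon} — only beta is left for (r3,c3).
row 1 has {beta,gamma,delta,epsilon}; column 1 has {beta,gamma,delta,epsilon} — only alpha is left for (r1,c1).

alpha beta gamma epsilon delta / beta delta epsilon alpha gamma / gamma alpha beta delta epsilon / delta epsilon alpha gamma beta / epsilon gamma delta beta alpha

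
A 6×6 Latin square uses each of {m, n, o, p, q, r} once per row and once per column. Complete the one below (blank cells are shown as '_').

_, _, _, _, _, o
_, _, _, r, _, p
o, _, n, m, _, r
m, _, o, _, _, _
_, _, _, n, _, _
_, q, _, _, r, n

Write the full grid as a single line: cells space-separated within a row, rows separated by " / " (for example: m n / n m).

r n p q m o / n m q r o p / o p n m q r / m r o p n q / q o r n p m / p q m o r n

(r3,c2) = p
(r3,c5) = q
(r4,c6) = q
(r5,c6) = m
(r6,c1) = p
(r6,c3) = m
(r6,c4) = o
(r2,c3) = q
(r4,c4) = p
(r4,c5) = n
(r1,c4) = q
(r2,c1) = n
(r4,c2) = r
(r5,c2) = o
(r5,c5) = p
(r1,c1) = r
(r1,c3) = p
(r1,c5) = m
(r2,c2) = m
(r2,c5) = o
(r5,c1) = q
(r5,c3) = r
(r1,c2) = n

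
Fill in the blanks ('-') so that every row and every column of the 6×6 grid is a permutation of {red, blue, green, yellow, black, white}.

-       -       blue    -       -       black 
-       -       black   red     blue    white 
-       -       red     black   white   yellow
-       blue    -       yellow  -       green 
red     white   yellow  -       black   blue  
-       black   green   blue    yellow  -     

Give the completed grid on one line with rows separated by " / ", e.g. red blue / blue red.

yellow red blue white green black / green yellow black red blue white / blue green red black white yellow / black blue white yellow red green / red white yellow green black blue / white black green blue yellow red

(r3,c2) = green
(r4,c3) = white
(r4,c5) = red
(r5,c4) = green
(r6,c1) = white
(r6,c6) = red
(r1,c4) = white
(r1,c5) = green
(r2,c2) = yellow
(r3,c1) = blue
(r4,c1) = black
(r1,c1) = yellow
(r1,c2) = red
(r2,c1) = green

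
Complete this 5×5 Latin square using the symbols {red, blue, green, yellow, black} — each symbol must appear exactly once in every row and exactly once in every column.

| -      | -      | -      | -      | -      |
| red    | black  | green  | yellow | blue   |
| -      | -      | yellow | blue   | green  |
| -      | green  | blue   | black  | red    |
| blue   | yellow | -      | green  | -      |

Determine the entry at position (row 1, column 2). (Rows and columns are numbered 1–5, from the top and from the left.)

(r1,c4) = red
(r3,c1) = black
(r3,c2) = red
(r4,c1) = yellow
(r5,c5) = black
(r1,c1) = green
(r1,c2) = blue

blue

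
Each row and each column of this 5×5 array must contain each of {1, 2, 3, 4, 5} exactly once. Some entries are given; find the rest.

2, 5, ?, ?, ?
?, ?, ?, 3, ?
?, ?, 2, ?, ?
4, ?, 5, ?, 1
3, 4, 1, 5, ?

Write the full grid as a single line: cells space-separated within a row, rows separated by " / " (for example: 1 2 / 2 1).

2 5 3 1 4 / 1 2 4 3 5 / 5 1 2 4 3 / 4 3 5 2 1 / 3 4 1 5 2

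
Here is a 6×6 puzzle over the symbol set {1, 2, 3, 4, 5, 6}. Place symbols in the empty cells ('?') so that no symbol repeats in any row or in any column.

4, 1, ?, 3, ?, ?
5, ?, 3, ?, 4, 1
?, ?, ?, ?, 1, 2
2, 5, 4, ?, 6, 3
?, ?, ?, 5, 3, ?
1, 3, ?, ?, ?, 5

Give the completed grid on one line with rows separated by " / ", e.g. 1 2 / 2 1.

4 1 2 3 5 6 / 5 6 3 2 4 1 / 3 4 5 6 1 2 / 2 5 4 1 6 3 / 6 2 1 5 3 4 / 1 3 6 4 2 5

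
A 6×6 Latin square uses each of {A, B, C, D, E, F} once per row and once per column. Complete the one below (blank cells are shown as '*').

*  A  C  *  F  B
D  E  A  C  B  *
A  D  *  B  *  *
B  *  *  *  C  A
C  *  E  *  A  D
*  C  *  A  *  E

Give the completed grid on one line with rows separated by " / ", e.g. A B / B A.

E A C D F B / D E A C B F / A D F B E C / B F D E C A / C B E F A D / F C B A D E

(r1,c1) = E
(r1,c4) = D
(r2,c6) = F
(r3,c3) = F
(r3,c5) = E
(r3,c6) = C
(r4,c2) = F
(r4,c3) = D
(r4,c4) = E
(r5,c2) = B
(r5,c4) = F
(r6,c1) = F
(r6,c3) = B
(r6,c5) = D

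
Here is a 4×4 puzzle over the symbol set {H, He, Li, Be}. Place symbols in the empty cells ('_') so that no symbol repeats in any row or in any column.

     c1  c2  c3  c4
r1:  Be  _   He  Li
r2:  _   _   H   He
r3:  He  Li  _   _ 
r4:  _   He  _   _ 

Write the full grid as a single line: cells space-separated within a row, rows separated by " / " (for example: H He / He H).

At row 1, column 2: row 1 has {He,Li,Be}; column 2 has {He,Li}; that leaves H.
At row 2, column 1: row 2 has {H,He}; column 1 has {He,Be}; that leaves Li.
At row 2, column 2: row 2 has {H,He,Li}; column 2 has {H,He,Li}; that leaves Be.
At row 3, column 3: row 3 has {He,Li}; column 3 has {H,He}; that leaves Be.
At row 3, column 4: row 3 has {He,Li,Be}; column 4 has {He,Li}; that leaves H.
At row 4, column 1: row 4 has {He}; column 1 has {He,Li,Be}; that leaves H.
At row 4, column 3: row 4 has {H,He}; column 3 has {H,He,Be}; that leaves Li.
At row 4, column 4: row 4 has {H,He,Li}; column 4 has {H,He,Li}; that leaves Be.

Be H He Li / Li Be H He / He Li Be H / H He Li Be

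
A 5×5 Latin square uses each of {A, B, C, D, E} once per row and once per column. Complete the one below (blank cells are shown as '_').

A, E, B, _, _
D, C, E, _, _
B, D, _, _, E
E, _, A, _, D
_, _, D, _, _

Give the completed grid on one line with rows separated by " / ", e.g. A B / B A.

A E B D C / D C E B A / B D C A E / E B A C D / C A D E B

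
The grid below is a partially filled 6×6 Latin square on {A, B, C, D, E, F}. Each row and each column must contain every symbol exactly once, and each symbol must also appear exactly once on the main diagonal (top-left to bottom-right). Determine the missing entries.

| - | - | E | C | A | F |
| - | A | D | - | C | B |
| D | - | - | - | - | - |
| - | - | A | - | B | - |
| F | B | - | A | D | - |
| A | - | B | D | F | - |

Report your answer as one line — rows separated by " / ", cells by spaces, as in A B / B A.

(r1,c1) = B
(r1,c2) = D
(r2,c1) = E
(r2,c4) = F
(r3,c5) = E
(r4,c1) = C
(r4,c4) = E
(r4,c6) = D
(r5,c3) = C
(r5,c6) = E
(r6,c6) = C
(r3,c3) = F
(r3,c4) = B
(r3,c6) = A
(r4,c2) = F
(r6,c2) = E
(r3,c2) = C

B D E C A F / E A D F C B / D C F B E A / C F A E B D / F B C A D E / A E B D F C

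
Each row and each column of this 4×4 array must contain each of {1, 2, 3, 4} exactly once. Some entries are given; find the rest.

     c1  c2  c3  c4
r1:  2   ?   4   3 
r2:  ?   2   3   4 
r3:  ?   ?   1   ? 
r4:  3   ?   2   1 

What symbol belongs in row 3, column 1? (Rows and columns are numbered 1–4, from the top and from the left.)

4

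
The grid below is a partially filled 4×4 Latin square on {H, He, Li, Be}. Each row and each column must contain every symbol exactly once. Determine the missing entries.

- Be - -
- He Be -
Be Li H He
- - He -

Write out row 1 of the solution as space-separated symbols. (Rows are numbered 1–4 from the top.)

He Be Li H

(r1,c3) = Li
(r1,c4) = H
(r2,c4) = Li
(r4,c2) = H
(r4,c4) = Be
(r1,c1) = He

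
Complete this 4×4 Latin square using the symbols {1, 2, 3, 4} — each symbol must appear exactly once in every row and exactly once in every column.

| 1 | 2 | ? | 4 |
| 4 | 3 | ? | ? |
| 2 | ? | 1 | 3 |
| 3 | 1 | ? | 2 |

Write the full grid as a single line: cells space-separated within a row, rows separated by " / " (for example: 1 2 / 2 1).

1 2 3 4 / 4 3 2 1 / 2 4 1 3 / 3 1 4 2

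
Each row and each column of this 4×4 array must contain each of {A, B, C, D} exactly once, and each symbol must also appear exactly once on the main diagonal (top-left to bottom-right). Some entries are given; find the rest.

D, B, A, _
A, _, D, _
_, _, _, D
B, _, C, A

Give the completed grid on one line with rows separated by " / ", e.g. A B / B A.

D B A C / A C D B / C A B D / B D C A

At row 1, column 4: row 1 has {A,B,D}; column 4 has {A,D}; that leaves C.
At row 2, column 2: row 2 has {A,D}; column 2 has {B}; the diagonal has {A,D}; that leaves C.
At row 2, column 4: row 2 has {A,C,D}; column 4 has {A,C,D}; that leaves B.
At row 3, column 1: row 3 has {D}; column 1 has {A,B,D}; that leaves C.
At row 3, column 2: row 3 has {C,D}; column 2 has {B,C}; that leaves A.
At row 3, column 3: row 3 has {A,C,D}; column 3 has {A,C,D}; the diagonal has {A,C,D}; that leaves B.
At row 4, column 2: row 4 has {A,B,C}; column 2 has {A,B,C}; that leaves D.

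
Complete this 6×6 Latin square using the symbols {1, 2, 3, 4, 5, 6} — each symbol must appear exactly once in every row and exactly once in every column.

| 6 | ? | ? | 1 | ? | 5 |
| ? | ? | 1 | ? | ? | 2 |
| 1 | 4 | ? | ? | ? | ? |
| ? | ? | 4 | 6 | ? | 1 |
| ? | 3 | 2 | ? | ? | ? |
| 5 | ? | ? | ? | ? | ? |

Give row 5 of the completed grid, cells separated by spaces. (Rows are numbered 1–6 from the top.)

4 3 2 5 1 6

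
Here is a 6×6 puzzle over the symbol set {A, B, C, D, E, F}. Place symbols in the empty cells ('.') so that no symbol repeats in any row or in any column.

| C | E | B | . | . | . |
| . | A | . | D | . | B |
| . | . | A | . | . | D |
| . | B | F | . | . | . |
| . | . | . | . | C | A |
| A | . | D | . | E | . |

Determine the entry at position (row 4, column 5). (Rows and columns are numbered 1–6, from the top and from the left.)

A

row 1 has {B,C,E}; column 6 has {A,B,D} — only F is left for (r1,c6).
row 2 has {A,B,D}; column 5 has {C,E} — only F is left for (r2,c5).
row 3 has {A,D}; column 5 has {C,E,F} — only B is left for (r3,c5).
row 5 has {A,C}; column 3 has {A,B,D,F} — only E is left for (r5,c3).
row 6 has {A,D,E}; column 6 has {A,B,D,F} — only C is left for (r6,c6).
row 1 has {B,C,E,F}; column 4 has {D} — only A is left for (r1,c4).
row 1 has {A,B,C,E,F}; column 5 has {B,C,E,F} — only D is left for (r1,c5).
row 2 has {A,B,D,F}; column 1 has {A,C} — only E is left for (r2,c1).
row 2 has {A,B,D,E,F}; column 3 has {A,B,D,E,F} — only C is left for (r2,c3).
row 3 has {A,B,D}; column 1 has {A,C,E} — only F is left for (r3,c1).
row 3 has {A,B,D,F}; column 2 has {A,B,E} — only C is left for (r3,c2).
row 3 has {A,B,C,D,F}; column 4 has {A,D} — only E is left for (r3,c4).
row 4 has {B,F}; column 1 has {A,C,E,F} — only D is left for (r4,c1).
row 4 has {B,D,F}; column 4 has {A,D,E} — only C is left for (r4,c4).
row 4 has {B,C,D,F}; column 5 has {B,C,D,E,F} — only A is left for (r4,c5).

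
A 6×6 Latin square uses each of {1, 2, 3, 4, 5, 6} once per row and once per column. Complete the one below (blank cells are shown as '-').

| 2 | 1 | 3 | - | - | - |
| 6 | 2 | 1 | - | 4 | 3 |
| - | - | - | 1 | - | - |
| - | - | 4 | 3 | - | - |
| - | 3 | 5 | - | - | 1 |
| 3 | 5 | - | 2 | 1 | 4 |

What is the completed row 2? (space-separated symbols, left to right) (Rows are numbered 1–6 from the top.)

6 2 1 5 4 3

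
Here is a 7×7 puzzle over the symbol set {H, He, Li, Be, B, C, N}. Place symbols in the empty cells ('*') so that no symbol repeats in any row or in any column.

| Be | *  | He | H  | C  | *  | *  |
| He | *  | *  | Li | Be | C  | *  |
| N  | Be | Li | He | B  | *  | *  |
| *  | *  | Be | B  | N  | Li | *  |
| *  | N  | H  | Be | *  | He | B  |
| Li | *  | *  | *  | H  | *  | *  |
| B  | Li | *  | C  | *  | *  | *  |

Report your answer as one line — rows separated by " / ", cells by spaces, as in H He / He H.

Be B He H C N Li / He H B Li Be C N / N Be Li He B H C / H C Be B N Li He / C N H Be Li He B / Li He C N H B Be / B Li N C He Be H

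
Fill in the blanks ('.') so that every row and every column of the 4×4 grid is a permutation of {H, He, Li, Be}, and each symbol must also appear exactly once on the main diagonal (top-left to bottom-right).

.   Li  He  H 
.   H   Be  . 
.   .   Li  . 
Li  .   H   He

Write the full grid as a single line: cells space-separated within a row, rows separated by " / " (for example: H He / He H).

Be Li He H / He H Be Li / H He Li Be / Li Be H He

row 1 has {H,He,Li}; column 1 has {Li}; the diagonal has {H,He,Li} — only Be is left for (r1,c1).
row 2 has {H,Be}; column 1 has {Li,Be} — only He is left for (r2,c1).
row 2 has {H,He,Be}; column 4 has {H,He} — only Li is left for (r2,c4).
row 3 has {Li}; column 1 has {He,Li,Be} — only H is left for (r3,c1).
row 3 has {H,Li}; column 4 has {H,He,Li} — only Be is left for (r3,c4).
row 4 has {H,He,Li}; column 2 has {H,Li} — only Be is left for (r4,c2).
row 3 has {H,Li,Be}; column 2 has {H,Li,Be} — only He is left for (r3,c2).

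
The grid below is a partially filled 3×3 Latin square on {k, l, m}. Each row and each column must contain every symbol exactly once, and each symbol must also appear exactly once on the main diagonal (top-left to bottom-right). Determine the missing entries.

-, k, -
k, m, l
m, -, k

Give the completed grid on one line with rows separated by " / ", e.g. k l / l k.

l k m / k m l / m l k

(r1,c1) = l
(r1,c3) = m
(r3,c2) = l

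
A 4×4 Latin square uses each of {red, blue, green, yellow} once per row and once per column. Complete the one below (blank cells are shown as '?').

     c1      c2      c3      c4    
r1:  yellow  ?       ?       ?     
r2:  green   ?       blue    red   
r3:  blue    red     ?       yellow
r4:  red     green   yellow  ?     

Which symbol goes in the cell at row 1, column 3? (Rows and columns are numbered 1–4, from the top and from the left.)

red

Cell (r1,c2): row 1 has {yellow}; column 2 has {red,green} → blue.
Cell (r1,c4): row 1 has {blue,yellow}; column 4 has {red,yellow} → green.
Cell (r2,c2): row 2 has {red,blue,green}; column 2 has {red,blue,green} → yellow.
Cell (r3,c3): row 3 has {red,blue,yellow}; column 3 has {blue,yellow} → green.
Cell (r4,c4): row 4 has {red,green,yellow}; column 4 has {red,green,yellow} → blue.
Cell (r1,c3): row 1 has {blue,green,yellow}; column 3 has {blue,green,yellow} → red.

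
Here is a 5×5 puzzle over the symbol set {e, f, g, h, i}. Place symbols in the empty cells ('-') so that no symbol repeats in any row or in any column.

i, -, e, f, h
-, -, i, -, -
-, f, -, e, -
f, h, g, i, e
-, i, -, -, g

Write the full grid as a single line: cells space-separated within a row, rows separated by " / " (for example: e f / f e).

(r1,c2) = g
(r2,c2) = e
(r2,c5) = f
(r3,c3) = h
(r3,c5) = i
(r5,c3) = f
(r5,c4) = h
(r2,c4) = g
(r3,c1) = g
(r5,c1) = e
(r2,c1) = h

i g e f h / h e i g f / g f h e i / f h g i e / e i f h g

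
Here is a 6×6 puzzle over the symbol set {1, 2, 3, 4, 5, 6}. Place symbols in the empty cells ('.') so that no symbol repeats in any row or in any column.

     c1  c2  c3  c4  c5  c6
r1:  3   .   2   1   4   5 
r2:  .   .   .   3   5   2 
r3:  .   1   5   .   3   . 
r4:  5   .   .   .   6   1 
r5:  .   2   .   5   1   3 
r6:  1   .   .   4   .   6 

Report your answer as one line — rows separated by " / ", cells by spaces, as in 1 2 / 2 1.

(r1,c2) = 6
(r2,c2) = 4
(r3,c6) = 4
(r4,c2) = 3
(r4,c3) = 4
(r4,c4) = 2
(r5,c3) = 6
(r6,c2) = 5
(r6,c3) = 3
(r6,c5) = 2
(r2,c1) = 6
(r2,c3) = 1
(r3,c1) = 2
(r3,c4) = 6
(r5,c1) = 4

3 6 2 1 4 5 / 6 4 1 3 5 2 / 2 1 5 6 3 4 / 5 3 4 2 6 1 / 4 2 6 5 1 3 / 1 5 3 4 2 6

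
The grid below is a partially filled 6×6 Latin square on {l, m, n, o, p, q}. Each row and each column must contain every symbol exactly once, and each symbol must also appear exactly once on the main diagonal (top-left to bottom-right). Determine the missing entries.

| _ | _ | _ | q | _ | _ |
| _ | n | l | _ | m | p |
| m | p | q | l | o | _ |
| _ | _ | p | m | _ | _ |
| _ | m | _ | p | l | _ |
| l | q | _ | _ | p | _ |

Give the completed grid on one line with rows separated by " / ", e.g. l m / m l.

p l o q n m / q n l o m p / m p q l o n / n o p m q l / o m n p l q / l q m n p o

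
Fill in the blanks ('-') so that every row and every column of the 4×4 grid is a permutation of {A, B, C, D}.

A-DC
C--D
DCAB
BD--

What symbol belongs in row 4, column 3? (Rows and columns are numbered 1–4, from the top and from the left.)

Cell (r1,c2): row 1 has {A,C,D}; column 2 has {C,D} → B.
Cell (r2,c2): row 2 has {C,D}; column 2 has {B,C,D} → A.
Cell (r2,c3): row 2 has {A,C,D}; column 3 has {A,D} → B.
Cell (r4,c3): row 4 has {B,D}; column 3 has {A,B,D} → C.

C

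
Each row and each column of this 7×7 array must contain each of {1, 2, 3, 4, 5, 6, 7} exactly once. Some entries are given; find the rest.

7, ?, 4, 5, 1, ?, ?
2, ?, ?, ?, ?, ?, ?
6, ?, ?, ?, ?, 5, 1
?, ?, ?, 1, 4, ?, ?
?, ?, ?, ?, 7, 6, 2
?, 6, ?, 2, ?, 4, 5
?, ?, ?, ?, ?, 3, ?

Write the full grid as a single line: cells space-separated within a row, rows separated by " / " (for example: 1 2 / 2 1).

7 3 4 5 1 2 6 / 2 7 5 3 6 1 4 / 6 4 3 7 2 5 1 / 5 2 6 1 4 7 3 / 3 5 1 4 7 6 2 / 1 6 7 2 3 4 5 / 4 1 2 6 5 3 7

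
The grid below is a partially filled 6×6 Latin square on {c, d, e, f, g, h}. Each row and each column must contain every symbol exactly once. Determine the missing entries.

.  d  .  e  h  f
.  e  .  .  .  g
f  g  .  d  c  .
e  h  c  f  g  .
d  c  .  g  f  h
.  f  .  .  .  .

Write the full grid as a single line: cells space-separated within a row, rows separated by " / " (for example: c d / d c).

Cell (r1,c3): row 1 has {d,e,f,h}; column 3 has {c} → g.
Cell (r2,c5): row 2 has {e,g}; column 5 has {c,f,g,h} → d.
Cell (r3,c6): row 3 has {c,d,f,g}; column 6 has {f,g,h} → e.
Cell (r4,c6): row 4 has {c,e,f,g,h}; column 6 has {e,f,g,h} → d.
Cell (r5,c3): row 5 has {c,d,f,g,h}; column 3 has {c,g} → e.
Cell (r6,c5): row 6 has {f}; column 5 has {c,d,f,g,h} → e.
Cell (r6,c6): row 6 has {e,f}; column 6 has {d,e,f,g,h} → c.
Cell (r1,c1): row 1 has {d,e,f,g,h}; column 1 has {d,e,f} → c.
Cell (r2,c1): row 2 has {d,e,g}; column 1 has {c,d,e,f} → h.
Cell (r2,c3): row 2 has {d,e,g,h}; column 3 has {c,e,g} → f.
Cell (r2,c4): row 2 has {d,e,f,g,h}; column 4 has {d,e,f,g} → c.
Cell (r3,c3): row 3 has {c,d,e,f,g}; column 3 has {c,e,f,g} → h.
Cell (r6,c1): row 6 has {c,e,f}; column 1 has {c,d,e,f,h} → g.
Cell (r6,c3): row 6 has {c,e,f,g}; column 3 has {c,e,f,g,h} → d.
Cell (r6,c4): row 6 has {c,d,e,f,g}; column 4 has {c,d,e,f,g} → h.

c d g e h f / h e f c d g / f g h d c e / e h c f g d / d c e g f h / g f d h e c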